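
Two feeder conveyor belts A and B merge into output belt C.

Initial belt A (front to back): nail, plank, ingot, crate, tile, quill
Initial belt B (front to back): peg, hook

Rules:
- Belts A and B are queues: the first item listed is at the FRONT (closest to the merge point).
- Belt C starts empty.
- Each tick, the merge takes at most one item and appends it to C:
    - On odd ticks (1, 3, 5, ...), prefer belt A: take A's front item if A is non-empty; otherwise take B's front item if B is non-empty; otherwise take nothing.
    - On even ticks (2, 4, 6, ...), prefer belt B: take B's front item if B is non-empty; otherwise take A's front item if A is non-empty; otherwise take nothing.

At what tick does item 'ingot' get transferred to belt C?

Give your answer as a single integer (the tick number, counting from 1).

Tick 1: prefer A, take nail from A; A=[plank,ingot,crate,tile,quill] B=[peg,hook] C=[nail]
Tick 2: prefer B, take peg from B; A=[plank,ingot,crate,tile,quill] B=[hook] C=[nail,peg]
Tick 3: prefer A, take plank from A; A=[ingot,crate,tile,quill] B=[hook] C=[nail,peg,plank]
Tick 4: prefer B, take hook from B; A=[ingot,crate,tile,quill] B=[-] C=[nail,peg,plank,hook]
Tick 5: prefer A, take ingot from A; A=[crate,tile,quill] B=[-] C=[nail,peg,plank,hook,ingot]

Answer: 5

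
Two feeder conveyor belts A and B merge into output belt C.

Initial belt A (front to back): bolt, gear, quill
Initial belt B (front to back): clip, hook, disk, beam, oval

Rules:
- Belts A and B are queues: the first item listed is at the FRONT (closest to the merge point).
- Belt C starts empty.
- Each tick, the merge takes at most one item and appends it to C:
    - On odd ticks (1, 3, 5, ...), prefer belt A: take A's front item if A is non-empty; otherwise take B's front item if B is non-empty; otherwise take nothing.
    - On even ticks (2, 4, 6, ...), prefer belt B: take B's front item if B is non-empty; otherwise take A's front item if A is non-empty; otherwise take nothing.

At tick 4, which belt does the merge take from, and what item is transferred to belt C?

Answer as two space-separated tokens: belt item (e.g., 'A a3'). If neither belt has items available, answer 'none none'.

Tick 1: prefer A, take bolt from A; A=[gear,quill] B=[clip,hook,disk,beam,oval] C=[bolt]
Tick 2: prefer B, take clip from B; A=[gear,quill] B=[hook,disk,beam,oval] C=[bolt,clip]
Tick 3: prefer A, take gear from A; A=[quill] B=[hook,disk,beam,oval] C=[bolt,clip,gear]
Tick 4: prefer B, take hook from B; A=[quill] B=[disk,beam,oval] C=[bolt,clip,gear,hook]

Answer: B hook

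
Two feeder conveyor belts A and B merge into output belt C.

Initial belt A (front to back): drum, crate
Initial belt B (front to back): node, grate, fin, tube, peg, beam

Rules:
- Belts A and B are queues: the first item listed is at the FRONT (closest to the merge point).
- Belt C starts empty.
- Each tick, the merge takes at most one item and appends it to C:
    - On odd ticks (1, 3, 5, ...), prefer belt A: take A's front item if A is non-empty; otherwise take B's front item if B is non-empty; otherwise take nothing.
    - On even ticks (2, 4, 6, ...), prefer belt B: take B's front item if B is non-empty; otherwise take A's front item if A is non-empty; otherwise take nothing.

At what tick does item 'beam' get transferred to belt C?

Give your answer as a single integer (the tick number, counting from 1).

Tick 1: prefer A, take drum from A; A=[crate] B=[node,grate,fin,tube,peg,beam] C=[drum]
Tick 2: prefer B, take node from B; A=[crate] B=[grate,fin,tube,peg,beam] C=[drum,node]
Tick 3: prefer A, take crate from A; A=[-] B=[grate,fin,tube,peg,beam] C=[drum,node,crate]
Tick 4: prefer B, take grate from B; A=[-] B=[fin,tube,peg,beam] C=[drum,node,crate,grate]
Tick 5: prefer A, take fin from B; A=[-] B=[tube,peg,beam] C=[drum,node,crate,grate,fin]
Tick 6: prefer B, take tube from B; A=[-] B=[peg,beam] C=[drum,node,crate,grate,fin,tube]
Tick 7: prefer A, take peg from B; A=[-] B=[beam] C=[drum,node,crate,grate,fin,tube,peg]
Tick 8: prefer B, take beam from B; A=[-] B=[-] C=[drum,node,crate,grate,fin,tube,peg,beam]

Answer: 8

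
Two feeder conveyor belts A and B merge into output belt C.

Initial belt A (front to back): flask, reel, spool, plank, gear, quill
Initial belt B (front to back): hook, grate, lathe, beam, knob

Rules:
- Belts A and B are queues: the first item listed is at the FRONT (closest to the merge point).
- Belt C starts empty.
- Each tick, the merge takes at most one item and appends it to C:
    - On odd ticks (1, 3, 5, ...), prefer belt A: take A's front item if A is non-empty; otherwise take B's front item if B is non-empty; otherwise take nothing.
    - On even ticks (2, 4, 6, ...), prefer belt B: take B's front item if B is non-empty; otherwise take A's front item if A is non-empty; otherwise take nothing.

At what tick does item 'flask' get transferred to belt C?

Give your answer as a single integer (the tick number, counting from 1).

Answer: 1

Derivation:
Tick 1: prefer A, take flask from A; A=[reel,spool,plank,gear,quill] B=[hook,grate,lathe,beam,knob] C=[flask]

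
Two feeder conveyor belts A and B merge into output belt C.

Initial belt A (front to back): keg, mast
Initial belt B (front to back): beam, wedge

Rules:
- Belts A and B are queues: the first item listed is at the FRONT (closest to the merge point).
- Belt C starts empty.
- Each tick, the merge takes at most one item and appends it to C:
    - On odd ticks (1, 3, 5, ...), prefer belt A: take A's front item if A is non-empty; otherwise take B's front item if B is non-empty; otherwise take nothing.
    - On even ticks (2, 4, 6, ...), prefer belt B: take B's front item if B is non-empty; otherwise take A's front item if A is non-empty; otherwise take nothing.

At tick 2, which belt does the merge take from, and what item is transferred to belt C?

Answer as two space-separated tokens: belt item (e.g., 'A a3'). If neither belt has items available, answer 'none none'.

Answer: B beam

Derivation:
Tick 1: prefer A, take keg from A; A=[mast] B=[beam,wedge] C=[keg]
Tick 2: prefer B, take beam from B; A=[mast] B=[wedge] C=[keg,beam]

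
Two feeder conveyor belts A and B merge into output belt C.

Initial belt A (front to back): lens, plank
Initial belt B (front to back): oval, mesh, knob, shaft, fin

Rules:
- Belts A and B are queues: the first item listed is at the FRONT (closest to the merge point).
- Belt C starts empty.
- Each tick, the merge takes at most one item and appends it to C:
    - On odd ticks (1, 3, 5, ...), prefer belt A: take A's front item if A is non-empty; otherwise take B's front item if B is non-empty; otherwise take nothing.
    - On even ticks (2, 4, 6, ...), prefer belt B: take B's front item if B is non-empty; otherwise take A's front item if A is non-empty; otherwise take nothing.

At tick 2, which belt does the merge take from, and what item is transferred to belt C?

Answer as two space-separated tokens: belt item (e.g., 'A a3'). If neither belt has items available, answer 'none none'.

Tick 1: prefer A, take lens from A; A=[plank] B=[oval,mesh,knob,shaft,fin] C=[lens]
Tick 2: prefer B, take oval from B; A=[plank] B=[mesh,knob,shaft,fin] C=[lens,oval]

Answer: B oval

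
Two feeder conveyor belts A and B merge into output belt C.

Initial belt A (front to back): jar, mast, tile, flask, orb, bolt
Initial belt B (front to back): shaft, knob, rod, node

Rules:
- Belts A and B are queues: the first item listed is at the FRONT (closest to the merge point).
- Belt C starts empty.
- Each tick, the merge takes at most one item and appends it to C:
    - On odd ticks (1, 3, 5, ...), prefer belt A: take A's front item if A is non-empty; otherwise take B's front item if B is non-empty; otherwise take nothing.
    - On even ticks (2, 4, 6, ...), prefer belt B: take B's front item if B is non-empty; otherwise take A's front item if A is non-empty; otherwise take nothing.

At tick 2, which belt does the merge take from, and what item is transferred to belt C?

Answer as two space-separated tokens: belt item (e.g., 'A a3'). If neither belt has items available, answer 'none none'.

Answer: B shaft

Derivation:
Tick 1: prefer A, take jar from A; A=[mast,tile,flask,orb,bolt] B=[shaft,knob,rod,node] C=[jar]
Tick 2: prefer B, take shaft from B; A=[mast,tile,flask,orb,bolt] B=[knob,rod,node] C=[jar,shaft]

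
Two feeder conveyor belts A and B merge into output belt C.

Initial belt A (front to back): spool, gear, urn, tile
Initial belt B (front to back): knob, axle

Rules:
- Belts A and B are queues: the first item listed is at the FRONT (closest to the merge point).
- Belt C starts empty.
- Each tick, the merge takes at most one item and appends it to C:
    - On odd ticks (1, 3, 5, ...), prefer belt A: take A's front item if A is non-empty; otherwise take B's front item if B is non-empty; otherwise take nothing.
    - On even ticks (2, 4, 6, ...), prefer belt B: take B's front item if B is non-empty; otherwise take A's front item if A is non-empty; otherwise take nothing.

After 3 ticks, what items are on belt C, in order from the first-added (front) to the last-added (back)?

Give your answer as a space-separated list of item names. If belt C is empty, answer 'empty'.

Answer: spool knob gear

Derivation:
Tick 1: prefer A, take spool from A; A=[gear,urn,tile] B=[knob,axle] C=[spool]
Tick 2: prefer B, take knob from B; A=[gear,urn,tile] B=[axle] C=[spool,knob]
Tick 3: prefer A, take gear from A; A=[urn,tile] B=[axle] C=[spool,knob,gear]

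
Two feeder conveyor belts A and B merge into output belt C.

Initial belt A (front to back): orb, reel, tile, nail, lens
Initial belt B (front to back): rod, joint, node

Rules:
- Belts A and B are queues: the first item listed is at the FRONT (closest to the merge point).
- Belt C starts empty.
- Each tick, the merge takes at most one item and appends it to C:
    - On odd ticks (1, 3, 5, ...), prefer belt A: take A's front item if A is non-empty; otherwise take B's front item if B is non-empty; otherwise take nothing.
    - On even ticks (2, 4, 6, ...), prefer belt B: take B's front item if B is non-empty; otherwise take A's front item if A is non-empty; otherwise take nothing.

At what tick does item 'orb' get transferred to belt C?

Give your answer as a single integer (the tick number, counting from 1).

Answer: 1

Derivation:
Tick 1: prefer A, take orb from A; A=[reel,tile,nail,lens] B=[rod,joint,node] C=[orb]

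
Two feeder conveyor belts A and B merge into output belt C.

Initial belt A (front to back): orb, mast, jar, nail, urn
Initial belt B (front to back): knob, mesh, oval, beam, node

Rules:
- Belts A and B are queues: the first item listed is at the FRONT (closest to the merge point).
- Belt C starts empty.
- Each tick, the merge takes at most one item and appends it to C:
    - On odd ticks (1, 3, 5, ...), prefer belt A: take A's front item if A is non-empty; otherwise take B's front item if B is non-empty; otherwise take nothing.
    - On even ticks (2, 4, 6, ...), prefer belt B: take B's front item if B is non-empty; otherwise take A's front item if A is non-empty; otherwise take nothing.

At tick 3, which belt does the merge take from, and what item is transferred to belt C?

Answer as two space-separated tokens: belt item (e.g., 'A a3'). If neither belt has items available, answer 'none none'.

Answer: A mast

Derivation:
Tick 1: prefer A, take orb from A; A=[mast,jar,nail,urn] B=[knob,mesh,oval,beam,node] C=[orb]
Tick 2: prefer B, take knob from B; A=[mast,jar,nail,urn] B=[mesh,oval,beam,node] C=[orb,knob]
Tick 3: prefer A, take mast from A; A=[jar,nail,urn] B=[mesh,oval,beam,node] C=[orb,knob,mast]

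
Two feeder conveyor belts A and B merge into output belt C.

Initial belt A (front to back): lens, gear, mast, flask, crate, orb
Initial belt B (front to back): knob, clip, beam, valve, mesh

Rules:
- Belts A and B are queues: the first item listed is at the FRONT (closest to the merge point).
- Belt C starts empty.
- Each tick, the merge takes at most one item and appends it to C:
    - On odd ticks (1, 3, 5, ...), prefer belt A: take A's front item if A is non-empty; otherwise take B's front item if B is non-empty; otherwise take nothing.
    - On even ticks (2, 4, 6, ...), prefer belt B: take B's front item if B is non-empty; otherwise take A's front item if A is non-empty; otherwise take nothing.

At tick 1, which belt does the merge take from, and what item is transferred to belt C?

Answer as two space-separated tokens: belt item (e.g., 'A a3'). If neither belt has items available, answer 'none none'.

Answer: A lens

Derivation:
Tick 1: prefer A, take lens from A; A=[gear,mast,flask,crate,orb] B=[knob,clip,beam,valve,mesh] C=[lens]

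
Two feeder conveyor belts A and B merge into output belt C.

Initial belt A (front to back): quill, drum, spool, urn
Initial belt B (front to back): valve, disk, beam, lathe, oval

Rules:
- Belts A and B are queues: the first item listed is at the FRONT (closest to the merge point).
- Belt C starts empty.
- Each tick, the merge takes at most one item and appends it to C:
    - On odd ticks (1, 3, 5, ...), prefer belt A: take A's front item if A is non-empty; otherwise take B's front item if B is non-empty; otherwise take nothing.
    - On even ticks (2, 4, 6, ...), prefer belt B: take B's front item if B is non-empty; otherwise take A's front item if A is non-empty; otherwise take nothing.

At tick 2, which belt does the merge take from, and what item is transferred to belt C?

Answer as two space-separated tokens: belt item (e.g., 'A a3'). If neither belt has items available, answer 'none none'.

Tick 1: prefer A, take quill from A; A=[drum,spool,urn] B=[valve,disk,beam,lathe,oval] C=[quill]
Tick 2: prefer B, take valve from B; A=[drum,spool,urn] B=[disk,beam,lathe,oval] C=[quill,valve]

Answer: B valve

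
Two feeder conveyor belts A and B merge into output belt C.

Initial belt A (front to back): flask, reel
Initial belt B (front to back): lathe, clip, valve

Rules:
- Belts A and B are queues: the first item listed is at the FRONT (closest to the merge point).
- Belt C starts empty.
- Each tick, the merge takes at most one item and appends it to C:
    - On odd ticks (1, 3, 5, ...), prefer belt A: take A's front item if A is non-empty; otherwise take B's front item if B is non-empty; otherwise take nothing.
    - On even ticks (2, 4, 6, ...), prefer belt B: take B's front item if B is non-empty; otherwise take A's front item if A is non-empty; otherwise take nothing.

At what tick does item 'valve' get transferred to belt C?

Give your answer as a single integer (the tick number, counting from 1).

Tick 1: prefer A, take flask from A; A=[reel] B=[lathe,clip,valve] C=[flask]
Tick 2: prefer B, take lathe from B; A=[reel] B=[clip,valve] C=[flask,lathe]
Tick 3: prefer A, take reel from A; A=[-] B=[clip,valve] C=[flask,lathe,reel]
Tick 4: prefer B, take clip from B; A=[-] B=[valve] C=[flask,lathe,reel,clip]
Tick 5: prefer A, take valve from B; A=[-] B=[-] C=[flask,lathe,reel,clip,valve]

Answer: 5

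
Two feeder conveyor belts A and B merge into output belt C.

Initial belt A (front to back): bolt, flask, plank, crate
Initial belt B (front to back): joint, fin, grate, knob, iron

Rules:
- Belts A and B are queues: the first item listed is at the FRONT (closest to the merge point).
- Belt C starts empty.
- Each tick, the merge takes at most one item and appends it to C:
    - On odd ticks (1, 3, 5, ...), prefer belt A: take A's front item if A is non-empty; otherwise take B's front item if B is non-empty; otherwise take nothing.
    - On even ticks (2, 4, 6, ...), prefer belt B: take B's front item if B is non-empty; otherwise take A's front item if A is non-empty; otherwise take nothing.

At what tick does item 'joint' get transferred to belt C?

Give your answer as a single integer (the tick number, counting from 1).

Tick 1: prefer A, take bolt from A; A=[flask,plank,crate] B=[joint,fin,grate,knob,iron] C=[bolt]
Tick 2: prefer B, take joint from B; A=[flask,plank,crate] B=[fin,grate,knob,iron] C=[bolt,joint]

Answer: 2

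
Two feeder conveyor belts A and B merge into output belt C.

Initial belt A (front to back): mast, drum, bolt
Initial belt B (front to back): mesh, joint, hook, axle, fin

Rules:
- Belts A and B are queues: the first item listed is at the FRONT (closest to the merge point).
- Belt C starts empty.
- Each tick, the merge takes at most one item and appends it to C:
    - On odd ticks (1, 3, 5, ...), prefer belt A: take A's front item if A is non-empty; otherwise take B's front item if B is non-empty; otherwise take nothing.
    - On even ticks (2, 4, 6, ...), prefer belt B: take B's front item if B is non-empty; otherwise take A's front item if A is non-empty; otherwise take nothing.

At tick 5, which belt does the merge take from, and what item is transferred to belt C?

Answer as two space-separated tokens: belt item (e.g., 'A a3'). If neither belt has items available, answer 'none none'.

Answer: A bolt

Derivation:
Tick 1: prefer A, take mast from A; A=[drum,bolt] B=[mesh,joint,hook,axle,fin] C=[mast]
Tick 2: prefer B, take mesh from B; A=[drum,bolt] B=[joint,hook,axle,fin] C=[mast,mesh]
Tick 3: prefer A, take drum from A; A=[bolt] B=[joint,hook,axle,fin] C=[mast,mesh,drum]
Tick 4: prefer B, take joint from B; A=[bolt] B=[hook,axle,fin] C=[mast,mesh,drum,joint]
Tick 5: prefer A, take bolt from A; A=[-] B=[hook,axle,fin] C=[mast,mesh,drum,joint,bolt]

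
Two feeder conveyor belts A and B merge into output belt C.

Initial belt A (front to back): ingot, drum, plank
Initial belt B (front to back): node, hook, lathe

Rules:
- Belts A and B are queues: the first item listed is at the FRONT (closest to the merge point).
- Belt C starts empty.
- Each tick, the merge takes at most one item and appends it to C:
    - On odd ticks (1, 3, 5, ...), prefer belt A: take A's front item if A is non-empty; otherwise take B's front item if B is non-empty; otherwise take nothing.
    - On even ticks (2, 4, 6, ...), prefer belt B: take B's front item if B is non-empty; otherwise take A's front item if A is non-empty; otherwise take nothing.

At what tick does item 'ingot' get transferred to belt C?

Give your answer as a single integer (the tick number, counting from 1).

Tick 1: prefer A, take ingot from A; A=[drum,plank] B=[node,hook,lathe] C=[ingot]

Answer: 1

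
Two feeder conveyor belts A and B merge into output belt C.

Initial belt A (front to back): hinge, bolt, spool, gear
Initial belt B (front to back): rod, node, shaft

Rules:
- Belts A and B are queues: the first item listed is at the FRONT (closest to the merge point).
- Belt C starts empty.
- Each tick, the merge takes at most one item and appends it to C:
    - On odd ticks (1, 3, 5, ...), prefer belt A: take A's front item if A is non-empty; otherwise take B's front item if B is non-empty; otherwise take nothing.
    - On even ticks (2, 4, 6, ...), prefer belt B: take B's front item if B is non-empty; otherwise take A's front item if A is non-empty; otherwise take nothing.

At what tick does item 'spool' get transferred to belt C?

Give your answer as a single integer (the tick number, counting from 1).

Answer: 5

Derivation:
Tick 1: prefer A, take hinge from A; A=[bolt,spool,gear] B=[rod,node,shaft] C=[hinge]
Tick 2: prefer B, take rod from B; A=[bolt,spool,gear] B=[node,shaft] C=[hinge,rod]
Tick 3: prefer A, take bolt from A; A=[spool,gear] B=[node,shaft] C=[hinge,rod,bolt]
Tick 4: prefer B, take node from B; A=[spool,gear] B=[shaft] C=[hinge,rod,bolt,node]
Tick 5: prefer A, take spool from A; A=[gear] B=[shaft] C=[hinge,rod,bolt,node,spool]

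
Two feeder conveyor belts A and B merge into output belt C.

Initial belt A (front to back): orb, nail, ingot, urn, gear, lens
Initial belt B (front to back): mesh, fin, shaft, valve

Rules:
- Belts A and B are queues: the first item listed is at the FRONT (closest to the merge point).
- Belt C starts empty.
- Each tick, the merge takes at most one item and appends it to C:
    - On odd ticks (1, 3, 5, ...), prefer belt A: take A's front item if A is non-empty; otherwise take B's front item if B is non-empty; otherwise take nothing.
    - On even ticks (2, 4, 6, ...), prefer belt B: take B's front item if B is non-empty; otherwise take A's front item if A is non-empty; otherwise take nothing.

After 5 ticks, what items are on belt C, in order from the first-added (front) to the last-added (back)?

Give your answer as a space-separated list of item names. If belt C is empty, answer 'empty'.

Tick 1: prefer A, take orb from A; A=[nail,ingot,urn,gear,lens] B=[mesh,fin,shaft,valve] C=[orb]
Tick 2: prefer B, take mesh from B; A=[nail,ingot,urn,gear,lens] B=[fin,shaft,valve] C=[orb,mesh]
Tick 3: prefer A, take nail from A; A=[ingot,urn,gear,lens] B=[fin,shaft,valve] C=[orb,mesh,nail]
Tick 4: prefer B, take fin from B; A=[ingot,urn,gear,lens] B=[shaft,valve] C=[orb,mesh,nail,fin]
Tick 5: prefer A, take ingot from A; A=[urn,gear,lens] B=[shaft,valve] C=[orb,mesh,nail,fin,ingot]

Answer: orb mesh nail fin ingot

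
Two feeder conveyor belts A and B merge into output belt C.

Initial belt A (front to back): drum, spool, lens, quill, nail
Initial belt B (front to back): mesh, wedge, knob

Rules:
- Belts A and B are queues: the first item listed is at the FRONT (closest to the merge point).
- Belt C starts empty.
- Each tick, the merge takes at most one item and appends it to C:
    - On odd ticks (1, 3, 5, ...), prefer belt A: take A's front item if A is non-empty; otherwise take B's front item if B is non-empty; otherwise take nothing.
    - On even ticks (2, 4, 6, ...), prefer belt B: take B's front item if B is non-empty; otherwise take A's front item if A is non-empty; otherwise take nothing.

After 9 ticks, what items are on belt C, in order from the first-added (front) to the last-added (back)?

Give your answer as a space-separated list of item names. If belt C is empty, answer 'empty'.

Answer: drum mesh spool wedge lens knob quill nail

Derivation:
Tick 1: prefer A, take drum from A; A=[spool,lens,quill,nail] B=[mesh,wedge,knob] C=[drum]
Tick 2: prefer B, take mesh from B; A=[spool,lens,quill,nail] B=[wedge,knob] C=[drum,mesh]
Tick 3: prefer A, take spool from A; A=[lens,quill,nail] B=[wedge,knob] C=[drum,mesh,spool]
Tick 4: prefer B, take wedge from B; A=[lens,quill,nail] B=[knob] C=[drum,mesh,spool,wedge]
Tick 5: prefer A, take lens from A; A=[quill,nail] B=[knob] C=[drum,mesh,spool,wedge,lens]
Tick 6: prefer B, take knob from B; A=[quill,nail] B=[-] C=[drum,mesh,spool,wedge,lens,knob]
Tick 7: prefer A, take quill from A; A=[nail] B=[-] C=[drum,mesh,spool,wedge,lens,knob,quill]
Tick 8: prefer B, take nail from A; A=[-] B=[-] C=[drum,mesh,spool,wedge,lens,knob,quill,nail]
Tick 9: prefer A, both empty, nothing taken; A=[-] B=[-] C=[drum,mesh,spool,wedge,lens,knob,quill,nail]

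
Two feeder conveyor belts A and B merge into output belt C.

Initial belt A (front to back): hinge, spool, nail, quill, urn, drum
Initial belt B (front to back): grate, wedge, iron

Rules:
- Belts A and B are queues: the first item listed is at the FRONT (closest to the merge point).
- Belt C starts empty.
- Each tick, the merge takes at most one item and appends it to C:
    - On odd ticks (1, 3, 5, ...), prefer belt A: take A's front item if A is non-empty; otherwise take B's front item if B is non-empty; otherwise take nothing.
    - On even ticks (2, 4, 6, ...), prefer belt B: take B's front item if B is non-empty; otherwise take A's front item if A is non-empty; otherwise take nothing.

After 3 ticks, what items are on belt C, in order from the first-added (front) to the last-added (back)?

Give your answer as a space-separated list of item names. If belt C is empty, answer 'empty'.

Tick 1: prefer A, take hinge from A; A=[spool,nail,quill,urn,drum] B=[grate,wedge,iron] C=[hinge]
Tick 2: prefer B, take grate from B; A=[spool,nail,quill,urn,drum] B=[wedge,iron] C=[hinge,grate]
Tick 3: prefer A, take spool from A; A=[nail,quill,urn,drum] B=[wedge,iron] C=[hinge,grate,spool]

Answer: hinge grate spool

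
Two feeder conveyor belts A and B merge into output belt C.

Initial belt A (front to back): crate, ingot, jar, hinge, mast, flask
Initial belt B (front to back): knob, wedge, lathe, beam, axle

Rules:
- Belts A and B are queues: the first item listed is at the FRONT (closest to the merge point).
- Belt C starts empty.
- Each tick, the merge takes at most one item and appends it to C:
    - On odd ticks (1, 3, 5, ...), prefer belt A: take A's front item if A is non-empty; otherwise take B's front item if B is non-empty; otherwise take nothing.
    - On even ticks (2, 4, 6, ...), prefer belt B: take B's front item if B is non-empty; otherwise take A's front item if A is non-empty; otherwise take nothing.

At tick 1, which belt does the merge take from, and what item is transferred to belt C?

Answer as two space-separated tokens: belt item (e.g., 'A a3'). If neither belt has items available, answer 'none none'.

Answer: A crate

Derivation:
Tick 1: prefer A, take crate from A; A=[ingot,jar,hinge,mast,flask] B=[knob,wedge,lathe,beam,axle] C=[crate]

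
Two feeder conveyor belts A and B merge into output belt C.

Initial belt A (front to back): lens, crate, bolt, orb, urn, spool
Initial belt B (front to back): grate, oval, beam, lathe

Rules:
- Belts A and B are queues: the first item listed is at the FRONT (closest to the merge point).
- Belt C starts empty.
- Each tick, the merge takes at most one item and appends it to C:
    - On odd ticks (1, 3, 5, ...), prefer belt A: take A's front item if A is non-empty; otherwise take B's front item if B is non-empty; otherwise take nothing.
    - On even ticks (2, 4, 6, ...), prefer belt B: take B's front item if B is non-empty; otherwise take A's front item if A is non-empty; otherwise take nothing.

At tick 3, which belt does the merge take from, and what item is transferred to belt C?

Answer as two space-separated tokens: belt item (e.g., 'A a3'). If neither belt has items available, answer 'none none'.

Tick 1: prefer A, take lens from A; A=[crate,bolt,orb,urn,spool] B=[grate,oval,beam,lathe] C=[lens]
Tick 2: prefer B, take grate from B; A=[crate,bolt,orb,urn,spool] B=[oval,beam,lathe] C=[lens,grate]
Tick 3: prefer A, take crate from A; A=[bolt,orb,urn,spool] B=[oval,beam,lathe] C=[lens,grate,crate]

Answer: A crate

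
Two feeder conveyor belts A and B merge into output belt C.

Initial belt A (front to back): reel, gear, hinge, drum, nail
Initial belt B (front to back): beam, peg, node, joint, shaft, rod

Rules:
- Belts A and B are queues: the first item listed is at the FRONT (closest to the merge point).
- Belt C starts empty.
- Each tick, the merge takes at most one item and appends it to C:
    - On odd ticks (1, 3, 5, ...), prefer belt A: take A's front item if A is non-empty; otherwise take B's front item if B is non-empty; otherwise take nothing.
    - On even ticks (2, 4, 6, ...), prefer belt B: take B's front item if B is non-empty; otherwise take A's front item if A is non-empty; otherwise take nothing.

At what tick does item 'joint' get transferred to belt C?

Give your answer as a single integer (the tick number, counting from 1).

Answer: 8

Derivation:
Tick 1: prefer A, take reel from A; A=[gear,hinge,drum,nail] B=[beam,peg,node,joint,shaft,rod] C=[reel]
Tick 2: prefer B, take beam from B; A=[gear,hinge,drum,nail] B=[peg,node,joint,shaft,rod] C=[reel,beam]
Tick 3: prefer A, take gear from A; A=[hinge,drum,nail] B=[peg,node,joint,shaft,rod] C=[reel,beam,gear]
Tick 4: prefer B, take peg from B; A=[hinge,drum,nail] B=[node,joint,shaft,rod] C=[reel,beam,gear,peg]
Tick 5: prefer A, take hinge from A; A=[drum,nail] B=[node,joint,shaft,rod] C=[reel,beam,gear,peg,hinge]
Tick 6: prefer B, take node from B; A=[drum,nail] B=[joint,shaft,rod] C=[reel,beam,gear,peg,hinge,node]
Tick 7: prefer A, take drum from A; A=[nail] B=[joint,shaft,rod] C=[reel,beam,gear,peg,hinge,node,drum]
Tick 8: prefer B, take joint from B; A=[nail] B=[shaft,rod] C=[reel,beam,gear,peg,hinge,node,drum,joint]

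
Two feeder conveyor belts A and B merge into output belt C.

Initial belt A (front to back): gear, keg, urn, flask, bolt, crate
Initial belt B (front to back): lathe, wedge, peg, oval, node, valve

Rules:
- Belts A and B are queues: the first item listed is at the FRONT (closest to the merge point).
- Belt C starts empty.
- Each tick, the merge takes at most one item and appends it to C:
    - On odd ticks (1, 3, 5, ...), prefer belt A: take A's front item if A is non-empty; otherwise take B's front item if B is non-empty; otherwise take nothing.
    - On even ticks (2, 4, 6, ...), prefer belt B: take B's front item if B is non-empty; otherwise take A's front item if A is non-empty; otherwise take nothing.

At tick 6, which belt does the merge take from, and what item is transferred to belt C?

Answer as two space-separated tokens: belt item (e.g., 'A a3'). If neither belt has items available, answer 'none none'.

Answer: B peg

Derivation:
Tick 1: prefer A, take gear from A; A=[keg,urn,flask,bolt,crate] B=[lathe,wedge,peg,oval,node,valve] C=[gear]
Tick 2: prefer B, take lathe from B; A=[keg,urn,flask,bolt,crate] B=[wedge,peg,oval,node,valve] C=[gear,lathe]
Tick 3: prefer A, take keg from A; A=[urn,flask,bolt,crate] B=[wedge,peg,oval,node,valve] C=[gear,lathe,keg]
Tick 4: prefer B, take wedge from B; A=[urn,flask,bolt,crate] B=[peg,oval,node,valve] C=[gear,lathe,keg,wedge]
Tick 5: prefer A, take urn from A; A=[flask,bolt,crate] B=[peg,oval,node,valve] C=[gear,lathe,keg,wedge,urn]
Tick 6: prefer B, take peg from B; A=[flask,bolt,crate] B=[oval,node,valve] C=[gear,lathe,keg,wedge,urn,peg]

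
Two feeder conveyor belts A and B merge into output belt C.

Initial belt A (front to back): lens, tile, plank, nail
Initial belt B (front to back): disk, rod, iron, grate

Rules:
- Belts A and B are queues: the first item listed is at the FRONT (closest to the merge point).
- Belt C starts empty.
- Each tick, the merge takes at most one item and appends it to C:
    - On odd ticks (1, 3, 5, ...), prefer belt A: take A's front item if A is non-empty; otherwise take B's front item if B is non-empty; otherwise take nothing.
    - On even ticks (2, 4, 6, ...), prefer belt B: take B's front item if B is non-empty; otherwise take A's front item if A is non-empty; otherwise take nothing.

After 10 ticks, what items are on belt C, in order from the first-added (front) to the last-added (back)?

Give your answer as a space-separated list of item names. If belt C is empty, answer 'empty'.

Answer: lens disk tile rod plank iron nail grate

Derivation:
Tick 1: prefer A, take lens from A; A=[tile,plank,nail] B=[disk,rod,iron,grate] C=[lens]
Tick 2: prefer B, take disk from B; A=[tile,plank,nail] B=[rod,iron,grate] C=[lens,disk]
Tick 3: prefer A, take tile from A; A=[plank,nail] B=[rod,iron,grate] C=[lens,disk,tile]
Tick 4: prefer B, take rod from B; A=[plank,nail] B=[iron,grate] C=[lens,disk,tile,rod]
Tick 5: prefer A, take plank from A; A=[nail] B=[iron,grate] C=[lens,disk,tile,rod,plank]
Tick 6: prefer B, take iron from B; A=[nail] B=[grate] C=[lens,disk,tile,rod,plank,iron]
Tick 7: prefer A, take nail from A; A=[-] B=[grate] C=[lens,disk,tile,rod,plank,iron,nail]
Tick 8: prefer B, take grate from B; A=[-] B=[-] C=[lens,disk,tile,rod,plank,iron,nail,grate]
Tick 9: prefer A, both empty, nothing taken; A=[-] B=[-] C=[lens,disk,tile,rod,plank,iron,nail,grate]
Tick 10: prefer B, both empty, nothing taken; A=[-] B=[-] C=[lens,disk,tile,rod,plank,iron,nail,grate]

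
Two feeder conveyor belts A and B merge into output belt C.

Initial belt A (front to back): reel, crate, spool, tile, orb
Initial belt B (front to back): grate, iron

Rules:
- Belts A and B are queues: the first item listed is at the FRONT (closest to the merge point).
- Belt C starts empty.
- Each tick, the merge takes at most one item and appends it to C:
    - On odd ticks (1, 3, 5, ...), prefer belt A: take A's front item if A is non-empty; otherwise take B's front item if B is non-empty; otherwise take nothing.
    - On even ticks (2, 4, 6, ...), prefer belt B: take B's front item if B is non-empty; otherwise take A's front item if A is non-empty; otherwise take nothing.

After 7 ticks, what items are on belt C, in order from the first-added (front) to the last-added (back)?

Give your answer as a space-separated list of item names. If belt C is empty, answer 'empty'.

Tick 1: prefer A, take reel from A; A=[crate,spool,tile,orb] B=[grate,iron] C=[reel]
Tick 2: prefer B, take grate from B; A=[crate,spool,tile,orb] B=[iron] C=[reel,grate]
Tick 3: prefer A, take crate from A; A=[spool,tile,orb] B=[iron] C=[reel,grate,crate]
Tick 4: prefer B, take iron from B; A=[spool,tile,orb] B=[-] C=[reel,grate,crate,iron]
Tick 5: prefer A, take spool from A; A=[tile,orb] B=[-] C=[reel,grate,crate,iron,spool]
Tick 6: prefer B, take tile from A; A=[orb] B=[-] C=[reel,grate,crate,iron,spool,tile]
Tick 7: prefer A, take orb from A; A=[-] B=[-] C=[reel,grate,crate,iron,spool,tile,orb]

Answer: reel grate crate iron spool tile orb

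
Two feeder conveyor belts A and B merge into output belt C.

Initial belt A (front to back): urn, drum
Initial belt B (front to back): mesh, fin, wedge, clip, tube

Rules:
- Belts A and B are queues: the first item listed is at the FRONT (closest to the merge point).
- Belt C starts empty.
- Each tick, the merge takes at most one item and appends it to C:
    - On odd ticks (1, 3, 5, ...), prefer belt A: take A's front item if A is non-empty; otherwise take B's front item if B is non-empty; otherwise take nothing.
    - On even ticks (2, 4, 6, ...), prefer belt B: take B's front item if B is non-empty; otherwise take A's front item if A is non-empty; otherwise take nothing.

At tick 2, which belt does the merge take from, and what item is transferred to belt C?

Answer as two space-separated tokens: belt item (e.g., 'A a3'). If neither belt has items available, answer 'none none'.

Tick 1: prefer A, take urn from A; A=[drum] B=[mesh,fin,wedge,clip,tube] C=[urn]
Tick 2: prefer B, take mesh from B; A=[drum] B=[fin,wedge,clip,tube] C=[urn,mesh]

Answer: B mesh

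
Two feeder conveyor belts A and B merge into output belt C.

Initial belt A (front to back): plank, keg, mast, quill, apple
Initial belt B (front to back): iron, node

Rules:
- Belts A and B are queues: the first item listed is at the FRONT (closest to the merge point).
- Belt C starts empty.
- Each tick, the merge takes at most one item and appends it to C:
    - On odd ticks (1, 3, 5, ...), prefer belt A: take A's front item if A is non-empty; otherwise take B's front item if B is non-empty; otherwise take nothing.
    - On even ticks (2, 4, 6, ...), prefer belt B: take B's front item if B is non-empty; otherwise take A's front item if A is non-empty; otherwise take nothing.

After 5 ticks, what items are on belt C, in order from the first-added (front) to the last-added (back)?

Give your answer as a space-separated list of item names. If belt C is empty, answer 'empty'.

Tick 1: prefer A, take plank from A; A=[keg,mast,quill,apple] B=[iron,node] C=[plank]
Tick 2: prefer B, take iron from B; A=[keg,mast,quill,apple] B=[node] C=[plank,iron]
Tick 3: prefer A, take keg from A; A=[mast,quill,apple] B=[node] C=[plank,iron,keg]
Tick 4: prefer B, take node from B; A=[mast,quill,apple] B=[-] C=[plank,iron,keg,node]
Tick 5: prefer A, take mast from A; A=[quill,apple] B=[-] C=[plank,iron,keg,node,mast]

Answer: plank iron keg node mast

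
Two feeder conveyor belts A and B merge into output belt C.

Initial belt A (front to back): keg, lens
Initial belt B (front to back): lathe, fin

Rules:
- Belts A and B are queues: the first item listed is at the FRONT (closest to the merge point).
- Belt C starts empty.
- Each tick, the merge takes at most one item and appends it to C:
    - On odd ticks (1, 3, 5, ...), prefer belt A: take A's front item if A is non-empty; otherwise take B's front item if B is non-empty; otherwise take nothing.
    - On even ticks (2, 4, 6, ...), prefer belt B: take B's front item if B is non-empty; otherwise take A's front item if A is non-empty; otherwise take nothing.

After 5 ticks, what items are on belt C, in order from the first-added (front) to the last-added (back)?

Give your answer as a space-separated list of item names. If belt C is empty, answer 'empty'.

Tick 1: prefer A, take keg from A; A=[lens] B=[lathe,fin] C=[keg]
Tick 2: prefer B, take lathe from B; A=[lens] B=[fin] C=[keg,lathe]
Tick 3: prefer A, take lens from A; A=[-] B=[fin] C=[keg,lathe,lens]
Tick 4: prefer B, take fin from B; A=[-] B=[-] C=[keg,lathe,lens,fin]
Tick 5: prefer A, both empty, nothing taken; A=[-] B=[-] C=[keg,lathe,lens,fin]

Answer: keg lathe lens fin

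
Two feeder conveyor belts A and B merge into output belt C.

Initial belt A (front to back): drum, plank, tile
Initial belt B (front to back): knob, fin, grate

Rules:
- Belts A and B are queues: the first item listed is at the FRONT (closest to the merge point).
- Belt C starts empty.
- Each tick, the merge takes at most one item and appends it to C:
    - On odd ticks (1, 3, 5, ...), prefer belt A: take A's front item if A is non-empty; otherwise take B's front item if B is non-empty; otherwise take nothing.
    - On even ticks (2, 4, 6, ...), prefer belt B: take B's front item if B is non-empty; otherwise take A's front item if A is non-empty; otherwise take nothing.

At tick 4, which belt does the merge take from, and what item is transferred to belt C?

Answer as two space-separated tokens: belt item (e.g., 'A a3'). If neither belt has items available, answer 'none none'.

Tick 1: prefer A, take drum from A; A=[plank,tile] B=[knob,fin,grate] C=[drum]
Tick 2: prefer B, take knob from B; A=[plank,tile] B=[fin,grate] C=[drum,knob]
Tick 3: prefer A, take plank from A; A=[tile] B=[fin,grate] C=[drum,knob,plank]
Tick 4: prefer B, take fin from B; A=[tile] B=[grate] C=[drum,knob,plank,fin]

Answer: B fin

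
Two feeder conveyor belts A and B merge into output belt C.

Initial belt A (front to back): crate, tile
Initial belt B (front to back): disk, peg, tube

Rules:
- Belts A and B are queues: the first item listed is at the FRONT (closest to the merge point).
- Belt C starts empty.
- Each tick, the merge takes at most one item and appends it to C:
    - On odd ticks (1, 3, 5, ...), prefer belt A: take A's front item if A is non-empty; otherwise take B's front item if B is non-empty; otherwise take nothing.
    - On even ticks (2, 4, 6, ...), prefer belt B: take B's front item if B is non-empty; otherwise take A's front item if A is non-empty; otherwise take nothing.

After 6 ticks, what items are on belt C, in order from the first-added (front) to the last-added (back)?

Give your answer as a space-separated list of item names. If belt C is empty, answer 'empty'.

Tick 1: prefer A, take crate from A; A=[tile] B=[disk,peg,tube] C=[crate]
Tick 2: prefer B, take disk from B; A=[tile] B=[peg,tube] C=[crate,disk]
Tick 3: prefer A, take tile from A; A=[-] B=[peg,tube] C=[crate,disk,tile]
Tick 4: prefer B, take peg from B; A=[-] B=[tube] C=[crate,disk,tile,peg]
Tick 5: prefer A, take tube from B; A=[-] B=[-] C=[crate,disk,tile,peg,tube]
Tick 6: prefer B, both empty, nothing taken; A=[-] B=[-] C=[crate,disk,tile,peg,tube]

Answer: crate disk tile peg tube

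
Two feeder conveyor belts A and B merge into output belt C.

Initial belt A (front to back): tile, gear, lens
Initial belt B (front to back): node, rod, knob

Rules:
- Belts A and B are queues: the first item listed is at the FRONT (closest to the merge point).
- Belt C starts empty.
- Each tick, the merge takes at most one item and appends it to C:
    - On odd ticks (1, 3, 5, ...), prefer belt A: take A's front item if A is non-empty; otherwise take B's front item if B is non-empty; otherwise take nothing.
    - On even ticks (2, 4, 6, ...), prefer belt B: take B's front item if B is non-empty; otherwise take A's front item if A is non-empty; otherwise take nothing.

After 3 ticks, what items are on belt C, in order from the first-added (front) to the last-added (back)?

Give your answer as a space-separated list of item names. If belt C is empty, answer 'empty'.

Tick 1: prefer A, take tile from A; A=[gear,lens] B=[node,rod,knob] C=[tile]
Tick 2: prefer B, take node from B; A=[gear,lens] B=[rod,knob] C=[tile,node]
Tick 3: prefer A, take gear from A; A=[lens] B=[rod,knob] C=[tile,node,gear]

Answer: tile node gear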